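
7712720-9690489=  - 1977769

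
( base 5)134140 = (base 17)1233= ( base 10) 5545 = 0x15a9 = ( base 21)CC1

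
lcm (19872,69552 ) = 139104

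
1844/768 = 2 + 77/192=2.40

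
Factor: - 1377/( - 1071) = 9/7 = 3^2*7^( - 1)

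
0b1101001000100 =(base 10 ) 6724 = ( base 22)dje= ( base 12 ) 3a84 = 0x1A44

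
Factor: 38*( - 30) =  - 1140 = - 2^2*3^1 * 5^1 * 19^1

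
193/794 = 193/794=0.24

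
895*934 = 835930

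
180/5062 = 90/2531  =  0.04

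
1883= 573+1310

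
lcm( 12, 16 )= 48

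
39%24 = 15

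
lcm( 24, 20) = 120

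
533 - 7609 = -7076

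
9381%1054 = 949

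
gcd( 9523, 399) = 1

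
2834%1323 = 188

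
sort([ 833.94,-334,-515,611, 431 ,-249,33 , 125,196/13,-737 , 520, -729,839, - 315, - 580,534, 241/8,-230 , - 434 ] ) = [ - 737,-729,  -  580, - 515,  -  434,-334,-315, - 249 ,  -  230,196/13 , 241/8,33  ,  125,431,520 , 534,611, 833.94, 839] 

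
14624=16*914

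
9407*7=65849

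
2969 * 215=638335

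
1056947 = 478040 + 578907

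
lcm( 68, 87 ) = 5916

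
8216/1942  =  4108/971 = 4.23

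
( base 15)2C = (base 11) 39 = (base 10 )42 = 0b101010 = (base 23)1J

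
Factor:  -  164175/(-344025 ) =199/417 = 3^ (  -  1)*139^( - 1 )*199^1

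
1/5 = 1/5=   0.20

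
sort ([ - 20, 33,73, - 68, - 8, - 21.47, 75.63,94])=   [-68, - 21.47, - 20, - 8, 33,73,75.63,  94] 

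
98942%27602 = 16136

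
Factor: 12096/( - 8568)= - 2^3*3^1*17^( - 1) = - 24/17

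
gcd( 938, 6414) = 2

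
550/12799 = 550/12799  =  0.04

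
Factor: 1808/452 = 2^2 = 4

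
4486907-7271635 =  - 2784728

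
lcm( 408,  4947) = 39576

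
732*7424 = 5434368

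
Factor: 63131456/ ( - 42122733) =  - 2^6*3^(-1)*986429^1 * 14040911^(-1)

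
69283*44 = 3048452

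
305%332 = 305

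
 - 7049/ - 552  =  12 + 425/552 = 12.77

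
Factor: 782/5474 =7^( - 1) = 1/7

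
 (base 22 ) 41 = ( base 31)2R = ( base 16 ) 59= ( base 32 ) 2p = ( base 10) 89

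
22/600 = 11/300=0.04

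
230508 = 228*1011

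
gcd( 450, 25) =25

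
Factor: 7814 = 2^1*3907^1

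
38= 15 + 23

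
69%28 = 13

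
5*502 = 2510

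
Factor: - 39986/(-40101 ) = 2^1 * 3^( - 1)*13367^( - 1 )*19993^1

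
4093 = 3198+895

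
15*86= 1290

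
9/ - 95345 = -1 + 95336/95345 = -  0.00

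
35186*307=10802102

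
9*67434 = 606906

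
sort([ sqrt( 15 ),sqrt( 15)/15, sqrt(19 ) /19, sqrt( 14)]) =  [sqrt( 19 ) /19, sqrt (15 ) /15,sqrt( 14),sqrt( 15)] 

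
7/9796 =7/9796 = 0.00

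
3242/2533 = 1 + 709/2533 =1.28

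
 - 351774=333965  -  685739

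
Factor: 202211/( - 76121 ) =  - 433/163 = - 163^ ( - 1)*433^1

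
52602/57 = 922 + 16/19 = 922.84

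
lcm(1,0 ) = 0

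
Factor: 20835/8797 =3^2*5^1*19^( - 1 ) =45/19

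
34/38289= 34/38289 = 0.00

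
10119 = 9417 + 702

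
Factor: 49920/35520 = 2^2*13^1 * 37^( - 1)= 52/37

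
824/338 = 412/169 = 2.44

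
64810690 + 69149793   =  133960483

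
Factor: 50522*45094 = 2278239068 =2^2*7^1*3221^1*25261^1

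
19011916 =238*79882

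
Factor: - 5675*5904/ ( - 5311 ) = 33505200/5311 = 2^4*3^2 * 5^2 * 41^1*47^( - 1 )*113^( - 1)*227^1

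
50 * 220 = 11000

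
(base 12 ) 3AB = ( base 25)MD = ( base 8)1063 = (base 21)15H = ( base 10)563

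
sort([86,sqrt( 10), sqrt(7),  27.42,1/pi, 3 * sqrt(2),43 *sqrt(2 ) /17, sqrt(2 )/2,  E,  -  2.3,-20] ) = [-20, -2.3,1/pi,sqrt(2 )/2,sqrt( 7),E,sqrt(10), 43  *  sqrt( 2 ) /17 , 3 * sqrt( 2 ),27.42,86] 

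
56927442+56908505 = 113835947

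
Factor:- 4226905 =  - 5^1*845381^1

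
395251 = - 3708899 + 4104150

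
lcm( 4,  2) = 4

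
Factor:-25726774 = -2^1*709^1*18143^1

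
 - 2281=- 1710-571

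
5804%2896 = 12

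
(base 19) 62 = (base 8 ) 164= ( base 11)a6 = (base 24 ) 4k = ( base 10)116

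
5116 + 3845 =8961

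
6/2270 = 3/1135 = 0.00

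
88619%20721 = 5735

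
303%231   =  72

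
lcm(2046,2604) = 28644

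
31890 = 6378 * 5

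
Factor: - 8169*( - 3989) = 32586141 = 3^1*7^1*389^1*3989^1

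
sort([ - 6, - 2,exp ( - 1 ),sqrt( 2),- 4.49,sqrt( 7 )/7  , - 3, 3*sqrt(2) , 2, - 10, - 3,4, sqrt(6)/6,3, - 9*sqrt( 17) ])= [-9*sqrt(17), - 10, - 6, - 4.49, - 3, - 3, - 2,exp ( - 1 ), sqrt(7) /7, sqrt (6)/6, sqrt (2 ),  2,  3,4,3* sqrt ( 2) ]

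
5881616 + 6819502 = 12701118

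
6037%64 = 21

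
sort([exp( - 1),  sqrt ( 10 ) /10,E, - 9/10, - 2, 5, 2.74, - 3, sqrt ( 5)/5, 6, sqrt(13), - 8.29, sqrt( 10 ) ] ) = [ - 8.29, - 3, - 2, - 9/10, sqrt( 10)/10, exp(  -  1), sqrt( 5)/5, E, 2.74,sqrt( 10 ), sqrt( 13) , 5,  6] 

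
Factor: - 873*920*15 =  - 12047400  =  - 2^3 * 3^3*5^2*23^1*97^1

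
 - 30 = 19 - 49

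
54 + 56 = 110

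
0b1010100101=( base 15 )302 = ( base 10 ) 677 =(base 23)16a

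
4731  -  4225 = 506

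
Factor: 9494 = 2^1*47^1*101^1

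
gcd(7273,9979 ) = 1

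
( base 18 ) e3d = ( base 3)20022111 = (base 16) 11FB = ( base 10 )4603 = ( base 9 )6274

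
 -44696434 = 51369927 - 96066361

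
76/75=76/75 = 1.01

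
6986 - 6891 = 95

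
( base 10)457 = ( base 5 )3312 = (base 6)2041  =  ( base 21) 10g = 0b111001001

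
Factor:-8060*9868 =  - 79536080 = -2^4*5^1 * 13^1*31^1*2467^1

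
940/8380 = 47/419 = 0.11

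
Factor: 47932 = 2^2*23^1*521^1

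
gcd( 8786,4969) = 1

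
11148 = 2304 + 8844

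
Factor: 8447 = 8447^1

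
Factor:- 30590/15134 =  - 5^1*19^1 * 47^(  -  1 ) = - 95/47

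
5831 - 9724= -3893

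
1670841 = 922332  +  748509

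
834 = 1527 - 693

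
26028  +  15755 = 41783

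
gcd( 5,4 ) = 1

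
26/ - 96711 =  - 26/96711 = - 0.00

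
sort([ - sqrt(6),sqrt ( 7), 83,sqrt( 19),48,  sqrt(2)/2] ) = [ - sqrt (6),sqrt( 2)/2,  sqrt(7 ) , sqrt(19 ), 48,83]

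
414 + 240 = 654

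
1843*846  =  1559178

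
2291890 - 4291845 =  - 1999955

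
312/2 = 156 =156.00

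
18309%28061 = 18309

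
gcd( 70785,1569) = 3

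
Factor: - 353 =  - 353^1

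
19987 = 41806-21819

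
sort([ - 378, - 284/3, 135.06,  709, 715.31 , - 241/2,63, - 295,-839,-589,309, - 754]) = [  -  839, - 754, - 589, - 378, - 295,-241/2, - 284/3,63,135.06,309,709,715.31] 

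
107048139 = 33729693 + 73318446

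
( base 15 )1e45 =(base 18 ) 1262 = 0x19be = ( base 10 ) 6590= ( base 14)258a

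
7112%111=8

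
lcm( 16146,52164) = 678132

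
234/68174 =117/34087 = 0.00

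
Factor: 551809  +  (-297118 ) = 3^3 * 9433^1= 254691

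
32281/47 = 32281/47 = 686.83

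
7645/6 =7645/6 = 1274.17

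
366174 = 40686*9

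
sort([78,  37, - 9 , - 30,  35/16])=[ - 30, - 9,  35/16, 37  ,  78]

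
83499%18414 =9843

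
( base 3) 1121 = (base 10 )43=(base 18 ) 27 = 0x2b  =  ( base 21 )21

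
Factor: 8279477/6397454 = 2^(  -  1)*7^(-1)*43^( - 1)*857^1*9661^1*10627^(  -  1)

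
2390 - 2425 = -35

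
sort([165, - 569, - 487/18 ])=[-569, - 487/18 , 165]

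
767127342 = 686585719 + 80541623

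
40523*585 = 23705955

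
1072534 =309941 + 762593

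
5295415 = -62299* (-85 )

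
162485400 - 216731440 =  - 54246040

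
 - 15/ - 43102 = 15/43102 = 0.00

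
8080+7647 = 15727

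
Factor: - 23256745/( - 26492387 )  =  5^1*2969^ (-1 )* 8923^(- 1 )*4651349^1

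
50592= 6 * 8432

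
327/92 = 3+51/92=3.55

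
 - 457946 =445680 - 903626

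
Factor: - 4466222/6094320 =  - 2233111/3047160 = - 2^( - 3)*3^(- 1 )*5^ (  -  1)*47^1*67^(- 1)*379^(-1)* 47513^1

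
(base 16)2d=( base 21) 23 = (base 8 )55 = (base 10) 45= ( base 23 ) 1m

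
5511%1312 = 263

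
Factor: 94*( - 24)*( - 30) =67680=2^5 *3^2*5^1 * 47^1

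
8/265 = 8/265  =  0.03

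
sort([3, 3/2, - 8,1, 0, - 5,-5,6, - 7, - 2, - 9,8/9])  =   [ - 9, - 8,- 7, - 5, - 5, - 2, 0, 8/9, 1,3/2, 3, 6 ] 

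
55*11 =605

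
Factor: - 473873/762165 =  - 3^( -2)*5^( - 1 )* 53^1 * 8941^1 * 16937^( - 1 )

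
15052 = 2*7526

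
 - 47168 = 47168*( - 1)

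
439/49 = 8 + 47/49 = 8.96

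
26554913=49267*539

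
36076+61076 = 97152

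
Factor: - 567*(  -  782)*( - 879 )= -389743326=   - 2^1*3^5*7^1*17^1* 23^1 *293^1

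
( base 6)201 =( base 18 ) 41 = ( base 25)2N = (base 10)73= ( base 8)111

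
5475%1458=1101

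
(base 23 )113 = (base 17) 1fb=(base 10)555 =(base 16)22b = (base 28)JN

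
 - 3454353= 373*(  -  9261)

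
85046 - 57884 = 27162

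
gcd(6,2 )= 2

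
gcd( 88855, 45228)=1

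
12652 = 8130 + 4522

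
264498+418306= 682804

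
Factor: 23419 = 11^1* 2129^1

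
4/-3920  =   - 1/980  =  - 0.00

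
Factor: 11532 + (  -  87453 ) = - 75921 = - 3^1*25307^1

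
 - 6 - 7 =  - 13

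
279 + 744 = 1023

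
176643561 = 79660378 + 96983183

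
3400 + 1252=4652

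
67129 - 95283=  - 28154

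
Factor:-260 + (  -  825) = -1085 = -5^1 *7^1*31^1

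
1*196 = 196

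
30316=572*53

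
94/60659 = 94/60659 = 0.00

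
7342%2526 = 2290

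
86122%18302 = 12914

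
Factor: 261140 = 2^2*5^1*11^1*1187^1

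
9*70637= 635733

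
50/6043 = 50/6043 = 0.01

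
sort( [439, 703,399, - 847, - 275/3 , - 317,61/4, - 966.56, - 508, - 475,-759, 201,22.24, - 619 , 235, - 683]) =[ - 966.56, - 847,  -  759, - 683, - 619, -508, - 475,-317, - 275/3, 61/4,22.24, 201, 235 , 399,439 , 703]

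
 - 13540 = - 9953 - 3587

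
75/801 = 25/267 = 0.09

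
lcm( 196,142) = 13916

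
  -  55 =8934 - 8989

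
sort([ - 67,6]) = [ - 67,6]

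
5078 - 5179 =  - 101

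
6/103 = 6/103  =  0.06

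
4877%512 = 269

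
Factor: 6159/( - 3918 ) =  - 2053/1306 = - 2^(-1)*653^( - 1 )*2053^1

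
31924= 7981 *4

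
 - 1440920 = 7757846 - 9198766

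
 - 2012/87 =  - 24 +76/87 = - 23.13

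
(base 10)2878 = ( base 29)3c7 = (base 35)2c8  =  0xB3E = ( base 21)6b1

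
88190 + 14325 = 102515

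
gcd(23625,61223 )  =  1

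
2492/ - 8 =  - 623/2= - 311.50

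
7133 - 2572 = 4561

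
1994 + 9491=11485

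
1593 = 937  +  656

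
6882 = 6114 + 768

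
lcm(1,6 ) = 6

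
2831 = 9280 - 6449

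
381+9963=10344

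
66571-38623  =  27948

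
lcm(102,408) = 408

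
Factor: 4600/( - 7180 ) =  - 230/359 = - 2^1 * 5^1*23^1* 359^( - 1)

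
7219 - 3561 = 3658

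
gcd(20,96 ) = 4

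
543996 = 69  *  7884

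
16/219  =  16/219 = 0.07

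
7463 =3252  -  -4211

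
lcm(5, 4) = 20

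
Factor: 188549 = 409^1 * 461^1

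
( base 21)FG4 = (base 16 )1b2b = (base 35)5np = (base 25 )b35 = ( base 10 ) 6955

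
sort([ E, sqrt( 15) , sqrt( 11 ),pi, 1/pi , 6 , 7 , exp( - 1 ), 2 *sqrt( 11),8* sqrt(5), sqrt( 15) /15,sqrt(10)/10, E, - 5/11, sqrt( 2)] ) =[ - 5/11, sqrt( 15 ) /15, sqrt( 10 )/10, 1/pi, exp(  -  1), sqrt (2),E, E, pi, sqrt(11) , sqrt( 15), 6, 2*sqrt( 11),7, 8*sqrt( 5 )]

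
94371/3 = 31457 = 31457.00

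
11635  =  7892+3743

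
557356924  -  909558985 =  - 352202061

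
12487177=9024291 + 3462886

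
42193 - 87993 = -45800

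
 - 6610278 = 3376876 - 9987154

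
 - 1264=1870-3134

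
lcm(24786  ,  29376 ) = 793152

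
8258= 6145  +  2113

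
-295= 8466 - 8761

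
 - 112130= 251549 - 363679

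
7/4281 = 7/4281= 0.00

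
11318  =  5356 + 5962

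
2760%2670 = 90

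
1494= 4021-2527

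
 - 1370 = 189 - 1559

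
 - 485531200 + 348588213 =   -  136942987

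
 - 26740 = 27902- 54642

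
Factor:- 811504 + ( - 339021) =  - 5^2*46021^1 = - 1150525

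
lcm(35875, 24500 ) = 1004500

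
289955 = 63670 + 226285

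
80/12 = 6 + 2/3 = 6.67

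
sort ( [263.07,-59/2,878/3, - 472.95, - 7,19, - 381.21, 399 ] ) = [-472.95, - 381.21, - 59/2, -7, 19, 263.07,878/3 , 399]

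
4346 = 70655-66309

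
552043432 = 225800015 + 326243417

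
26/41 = 26/41 = 0.63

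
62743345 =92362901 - 29619556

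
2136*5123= 10942728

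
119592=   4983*24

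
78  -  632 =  - 554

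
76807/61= 1259 + 8/61 = 1259.13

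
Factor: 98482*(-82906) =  - 8164748692 =-2^2* 41^1*1201^1*41453^1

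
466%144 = 34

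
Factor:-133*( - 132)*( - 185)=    - 3247860 = - 2^2*3^1*5^1*7^1*11^1*19^1*37^1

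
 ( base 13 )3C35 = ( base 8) 20727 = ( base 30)9in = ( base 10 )8663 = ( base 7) 34154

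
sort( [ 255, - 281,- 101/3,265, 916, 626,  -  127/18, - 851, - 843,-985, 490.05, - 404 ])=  [- 985, - 851, - 843, - 404, - 281, - 101/3, - 127/18,255, 265,490.05,  626,916 ]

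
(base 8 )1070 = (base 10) 568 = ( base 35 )G8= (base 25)MI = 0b1000111000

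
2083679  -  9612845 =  - 7529166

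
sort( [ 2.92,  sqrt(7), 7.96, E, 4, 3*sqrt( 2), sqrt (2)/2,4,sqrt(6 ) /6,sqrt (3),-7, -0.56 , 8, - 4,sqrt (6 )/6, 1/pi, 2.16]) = [ - 7, - 4,- 0.56, 1/pi,  sqrt( 6 )/6,sqrt( 6)/6, sqrt( 2 )/2, sqrt (3 ), 2.16,sqrt (7) , E,2.92, 4,4,3 * sqrt( 2),7.96,8 ]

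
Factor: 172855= 5^1* 181^1 * 191^1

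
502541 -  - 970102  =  1472643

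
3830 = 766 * 5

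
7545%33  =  21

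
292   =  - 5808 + 6100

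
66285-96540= - 30255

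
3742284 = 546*6854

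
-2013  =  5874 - 7887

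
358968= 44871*8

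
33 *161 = 5313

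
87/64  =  87/64 = 1.36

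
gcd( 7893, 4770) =9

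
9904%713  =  635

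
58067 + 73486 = 131553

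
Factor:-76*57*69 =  - 298908 = -2^2*3^2*19^2*23^1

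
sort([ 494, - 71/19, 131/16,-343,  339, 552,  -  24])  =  [ - 343, - 24,-71/19, 131/16 , 339,494, 552]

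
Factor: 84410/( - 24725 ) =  - 2^1*5^( - 1 )*43^( - 1)*367^1 = - 734/215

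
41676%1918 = 1398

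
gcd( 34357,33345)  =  1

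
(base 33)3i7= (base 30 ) 48s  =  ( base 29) 4hb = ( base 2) 111100011100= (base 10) 3868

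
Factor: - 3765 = -3^1*5^1 * 251^1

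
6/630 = 1/105 = 0.01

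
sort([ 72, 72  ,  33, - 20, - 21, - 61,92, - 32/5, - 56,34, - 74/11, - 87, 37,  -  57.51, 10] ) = [- 87,-61, - 57.51,- 56, - 21, - 20 , - 74/11, - 32/5,  10,33,34,37,  72, 72,92]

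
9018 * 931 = 8395758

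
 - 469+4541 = 4072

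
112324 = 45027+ 67297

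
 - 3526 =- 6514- - 2988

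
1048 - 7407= - 6359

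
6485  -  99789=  - 93304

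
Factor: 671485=5^1*23^1 * 5839^1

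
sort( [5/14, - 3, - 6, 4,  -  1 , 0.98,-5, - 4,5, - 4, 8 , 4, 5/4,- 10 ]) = [-10, - 6, - 5,  -  4,  -  4,-3, - 1,5/14, 0.98, 5/4,4,4,5,8]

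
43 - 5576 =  - 5533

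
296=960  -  664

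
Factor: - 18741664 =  - 2^5 *585677^1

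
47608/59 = 806 + 54/59 = 806.92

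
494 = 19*26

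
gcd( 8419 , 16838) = 8419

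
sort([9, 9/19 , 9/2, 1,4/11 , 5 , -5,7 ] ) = [ - 5, 4/11,9/19 , 1,9/2, 5, 7 , 9]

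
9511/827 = 9511/827 = 11.50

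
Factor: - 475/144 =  - 2^( - 4)*3^( - 2)*5^2*19^1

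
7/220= 7/220 = 0.03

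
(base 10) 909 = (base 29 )12A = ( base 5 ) 12114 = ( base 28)14d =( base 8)1615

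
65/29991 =5/2307=0.00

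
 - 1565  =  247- 1812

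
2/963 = 2/963 = 0.00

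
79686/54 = 4427/3 = 1475.67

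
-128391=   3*(-42797) 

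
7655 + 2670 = 10325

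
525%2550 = 525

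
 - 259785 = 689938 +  - 949723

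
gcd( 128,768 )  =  128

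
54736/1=54736 = 54736.00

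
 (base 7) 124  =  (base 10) 67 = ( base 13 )52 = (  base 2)1000011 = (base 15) 47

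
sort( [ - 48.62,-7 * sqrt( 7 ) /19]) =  [- 48.62, - 7*sqrt(7 )/19 ]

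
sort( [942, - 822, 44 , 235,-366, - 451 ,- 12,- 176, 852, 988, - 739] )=[ - 822, - 739, - 451, -366,-176, - 12,44,235,852,942,988 ]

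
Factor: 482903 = 257^1*1879^1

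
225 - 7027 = - 6802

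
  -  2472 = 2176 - 4648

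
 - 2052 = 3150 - 5202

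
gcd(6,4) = 2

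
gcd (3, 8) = 1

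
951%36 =15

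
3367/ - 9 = - 375 + 8/9 = - 374.11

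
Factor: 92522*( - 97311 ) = -9003408342 = - 2^1*3^1*163^1*199^1 * 46261^1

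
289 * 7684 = 2220676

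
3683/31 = 3683/31 =118.81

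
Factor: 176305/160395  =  3^( - 1)*17^ ( -2)*953^1 = 953/867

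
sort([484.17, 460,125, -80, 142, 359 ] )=[ -80, 125, 142,359,460, 484.17] 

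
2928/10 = 1464/5 =292.80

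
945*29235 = 27627075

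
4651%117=88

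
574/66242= 287/33121 = 0.01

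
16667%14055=2612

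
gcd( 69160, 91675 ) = 95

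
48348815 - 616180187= - 567831372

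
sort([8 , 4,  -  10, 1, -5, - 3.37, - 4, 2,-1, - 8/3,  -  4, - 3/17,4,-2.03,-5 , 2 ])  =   [ - 10, - 5,-5,-4, - 4, - 3.37, - 8/3, - 2.03, -1, - 3/17, 1 , 2,  2,4,4,  8] 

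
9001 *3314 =29829314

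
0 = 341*0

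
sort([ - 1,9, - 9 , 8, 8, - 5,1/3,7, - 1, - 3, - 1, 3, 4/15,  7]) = [ - 9, - 5, - 3, - 1, - 1, - 1,4/15 , 1/3, 3,7,7,8, 8,9]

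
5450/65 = 1090/13= 83.85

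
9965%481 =345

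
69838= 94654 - 24816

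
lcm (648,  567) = 4536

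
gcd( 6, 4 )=2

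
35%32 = 3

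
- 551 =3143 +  - 3694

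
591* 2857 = 1688487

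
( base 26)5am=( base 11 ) 282A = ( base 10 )3662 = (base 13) 1889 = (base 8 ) 7116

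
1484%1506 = 1484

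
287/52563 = 41/7509 = 0.01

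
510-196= 314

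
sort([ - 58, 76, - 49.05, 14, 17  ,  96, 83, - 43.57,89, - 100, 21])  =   [-100, - 58, - 49.05, - 43.57, 14,17,21,76, 83, 89, 96] 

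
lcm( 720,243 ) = 19440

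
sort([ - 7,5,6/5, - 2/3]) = [ - 7,-2/3, 6/5,5 ]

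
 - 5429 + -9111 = -14540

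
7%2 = 1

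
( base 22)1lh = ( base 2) 1111000011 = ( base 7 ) 2544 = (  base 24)1G3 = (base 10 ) 963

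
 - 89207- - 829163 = 739956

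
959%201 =155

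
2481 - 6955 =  - 4474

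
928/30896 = 58/1931 = 0.03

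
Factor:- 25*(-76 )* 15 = 28500 = 2^2*3^1*5^3*19^1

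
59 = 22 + 37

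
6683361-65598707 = - 58915346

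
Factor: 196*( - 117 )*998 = -2^3* 3^2*7^2*13^1*499^1  =  - 22886136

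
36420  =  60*607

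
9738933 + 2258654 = 11997587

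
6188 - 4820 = 1368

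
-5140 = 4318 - 9458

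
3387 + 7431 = 10818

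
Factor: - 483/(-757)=3^1*7^1*23^1 * 757^(-1)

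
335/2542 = 335/2542 = 0.13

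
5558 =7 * 794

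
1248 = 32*39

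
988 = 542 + 446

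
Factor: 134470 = 2^1 * 5^1*7^1* 17^1*113^1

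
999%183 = 84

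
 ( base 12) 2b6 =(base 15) 1d6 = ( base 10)426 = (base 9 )523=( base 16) 1AA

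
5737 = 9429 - 3692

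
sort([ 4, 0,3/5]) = [ 0,  3/5, 4 ] 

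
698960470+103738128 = 802698598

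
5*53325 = 266625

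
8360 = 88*95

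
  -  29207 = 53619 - 82826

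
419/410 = 419/410 = 1.02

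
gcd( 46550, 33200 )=50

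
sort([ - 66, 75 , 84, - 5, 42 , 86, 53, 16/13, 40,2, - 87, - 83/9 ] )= [-87  , - 66, -83/9, - 5,16/13,2,40, 42, 53, 75, 84, 86]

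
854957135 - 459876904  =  395080231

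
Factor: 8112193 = 8112193^1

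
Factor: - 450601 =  - 450601^1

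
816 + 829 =1645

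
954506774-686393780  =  268112994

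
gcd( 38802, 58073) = 1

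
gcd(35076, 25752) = 444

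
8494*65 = 552110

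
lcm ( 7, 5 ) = 35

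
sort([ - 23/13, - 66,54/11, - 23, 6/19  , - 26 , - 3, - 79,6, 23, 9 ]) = [ - 79, - 66, - 26, - 23,  -  3,- 23/13, 6/19, 54/11,6, 9,23 ] 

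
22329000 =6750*3308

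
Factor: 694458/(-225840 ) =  - 2^(-3) *3^1*5^(- 1 )*41^1 = - 123/40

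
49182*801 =39394782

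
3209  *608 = 1951072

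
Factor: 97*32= 3104  =  2^5*97^1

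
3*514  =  1542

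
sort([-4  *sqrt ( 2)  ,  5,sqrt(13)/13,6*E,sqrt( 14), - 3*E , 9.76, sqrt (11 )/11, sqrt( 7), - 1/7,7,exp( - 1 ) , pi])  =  [  -  3*E,-4*sqrt( 2),  -  1/7,sqrt(13)/13, sqrt( 11)/11, exp(- 1) , sqrt( 7 ),  pi,  sqrt(14 ), 5, 7,9.76  ,  6*E ]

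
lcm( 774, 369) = 31734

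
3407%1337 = 733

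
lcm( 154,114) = 8778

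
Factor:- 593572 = -2^2*7^1 * 17^1*29^1*43^1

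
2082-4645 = - 2563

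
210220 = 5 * 42044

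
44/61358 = 2/2789 = 0.00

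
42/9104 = 21/4552 = 0.00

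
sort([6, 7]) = [6, 7]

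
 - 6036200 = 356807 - 6393007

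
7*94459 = 661213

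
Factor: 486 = 2^1* 3^5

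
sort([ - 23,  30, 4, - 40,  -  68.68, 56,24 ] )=[ - 68.68, - 40,-23,4,24, 30,  56]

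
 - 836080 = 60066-896146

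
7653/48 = 2551/16 = 159.44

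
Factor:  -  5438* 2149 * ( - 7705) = 2^1*5^1 * 7^1*23^1*67^1*307^1*2719^1 = 90042648710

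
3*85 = 255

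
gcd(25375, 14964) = 29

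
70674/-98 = - 722 + 41/49  =  - 721.16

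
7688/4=1922 = 1922.00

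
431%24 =23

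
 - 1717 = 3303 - 5020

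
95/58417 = 95/58417 = 0.00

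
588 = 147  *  4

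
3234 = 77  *42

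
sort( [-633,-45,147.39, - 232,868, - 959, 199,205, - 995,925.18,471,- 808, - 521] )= [ - 995, - 959, - 808, - 633, - 521,-232,- 45, 147.39,199,205,471,868, 925.18]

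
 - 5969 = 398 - 6367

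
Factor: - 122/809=  -  2^1*61^1*809^ ( - 1)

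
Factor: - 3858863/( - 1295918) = 2^( - 1) * 13^( - 1)*43^2*2087^1*49843^( - 1) 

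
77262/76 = 1016 + 23/38 = 1016.61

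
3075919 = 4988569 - 1912650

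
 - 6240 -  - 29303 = 23063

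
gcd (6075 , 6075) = 6075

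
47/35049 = 47/35049 = 0.00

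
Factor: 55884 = 2^2 *3^1 * 4657^1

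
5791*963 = 5576733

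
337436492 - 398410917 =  - 60974425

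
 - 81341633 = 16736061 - 98077694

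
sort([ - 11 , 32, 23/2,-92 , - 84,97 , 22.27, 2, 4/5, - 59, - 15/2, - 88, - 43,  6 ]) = [ - 92, - 88, - 84,-59 , - 43, - 11, - 15/2,4/5,  2,  6,23/2,22.27, 32 , 97]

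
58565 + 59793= 118358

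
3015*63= 189945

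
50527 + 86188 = 136715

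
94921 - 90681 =4240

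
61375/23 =61375/23 = 2668.48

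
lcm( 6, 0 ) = 0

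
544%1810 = 544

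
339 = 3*113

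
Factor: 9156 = 2^2*3^1*7^1*109^1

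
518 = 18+500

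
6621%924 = 153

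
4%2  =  0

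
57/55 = 57/55= 1.04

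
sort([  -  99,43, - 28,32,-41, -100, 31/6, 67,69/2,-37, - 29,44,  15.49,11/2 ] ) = [-100, -99,-41, - 37,  -  29, - 28,31/6,11/2,15.49,32 , 69/2, 43,44,67 ]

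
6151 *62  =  381362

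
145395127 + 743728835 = 889123962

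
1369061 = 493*2777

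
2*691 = 1382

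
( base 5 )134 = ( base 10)44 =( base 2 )101100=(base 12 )38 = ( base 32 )1C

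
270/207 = 1 + 7/23=   1.30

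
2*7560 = 15120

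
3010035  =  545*5523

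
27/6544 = 27/6544  =  0.00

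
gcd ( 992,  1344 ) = 32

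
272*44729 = 12166288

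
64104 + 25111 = 89215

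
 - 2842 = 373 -3215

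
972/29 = 33+ 15/29 = 33.52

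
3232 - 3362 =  - 130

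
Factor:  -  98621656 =-2^3 * 7^1 * 1761101^1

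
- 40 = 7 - 47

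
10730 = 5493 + 5237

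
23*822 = 18906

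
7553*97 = 732641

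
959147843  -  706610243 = 252537600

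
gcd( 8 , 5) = 1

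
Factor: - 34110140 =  - 2^2* 5^1*89^1 * 19163^1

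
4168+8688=12856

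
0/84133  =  0=0.00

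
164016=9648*17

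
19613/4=19613/4 = 4903.25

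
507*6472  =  3281304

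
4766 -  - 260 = 5026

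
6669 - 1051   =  5618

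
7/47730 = 7/47730 = 0.00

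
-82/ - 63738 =41/31869 = 0.00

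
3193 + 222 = 3415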